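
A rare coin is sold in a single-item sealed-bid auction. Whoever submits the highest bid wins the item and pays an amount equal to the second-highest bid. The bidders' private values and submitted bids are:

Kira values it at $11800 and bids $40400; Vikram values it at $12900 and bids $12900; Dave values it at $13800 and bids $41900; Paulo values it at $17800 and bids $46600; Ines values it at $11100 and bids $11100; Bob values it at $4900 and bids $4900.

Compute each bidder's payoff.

Bids in descending order: Paulo $46600, then Dave $41900, then Kira $40400, then Vikram $12900, then Ines $11100, then Bob $4900.
Paulo has the top bid and wins; the price is the second-highest bid, $41900.
Paulo's payoff = $17800 − $41900 = -$24100. All other bidders lose, so their payoff is 0.

Kira $0, Vikram $0, Dave $0, Paulo -$24100, Ines $0, Bob $0.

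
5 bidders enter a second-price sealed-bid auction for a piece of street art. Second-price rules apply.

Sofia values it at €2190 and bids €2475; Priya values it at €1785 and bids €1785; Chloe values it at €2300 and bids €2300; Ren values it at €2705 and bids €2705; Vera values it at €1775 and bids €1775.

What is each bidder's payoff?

Sofia €0, Priya €0, Chloe €0, Ren €230, Vera €0.

Ordered from highest: Ren €2705 > Sofia €2475 > Chloe €2300 > Priya €1785 > Vera €1775.
Ren has the top bid and wins; the price is the second-highest bid, €2475.
Ren's payoff = €2705 − €2475 = €230. All other bidders lose, so their payoff is 0.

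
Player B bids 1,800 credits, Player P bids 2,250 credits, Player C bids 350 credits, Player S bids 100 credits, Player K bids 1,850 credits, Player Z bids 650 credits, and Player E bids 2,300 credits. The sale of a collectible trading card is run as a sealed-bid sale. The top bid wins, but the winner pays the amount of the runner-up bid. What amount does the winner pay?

2,250 credits

Ranking the bids: Player E 2,300 credits > Player P 2,250 credits > Player K 1,850 credits > Player B 1,800 credits > Player Z 650 credits > Player C 350 credits > Player S 100 credits.
Player E has the highest bid, so Player E wins.
The second-highest bid is 2,250 credits, so that is what Player E pays.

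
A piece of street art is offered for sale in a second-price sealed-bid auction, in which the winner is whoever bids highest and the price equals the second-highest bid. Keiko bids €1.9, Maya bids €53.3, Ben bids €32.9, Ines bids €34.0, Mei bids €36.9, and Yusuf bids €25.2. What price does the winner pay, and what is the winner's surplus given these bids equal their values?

Price €36.9; surplus €16.4.

Ordered from highest: Maya €53.3; Mei €36.9; Ines €34.0; Ben €32.9; Yusuf €25.2; Keiko €1.9.
Maya is the highest bidder, so Maya wins.
Under the second-price rule, the price is the second-highest bid: €36.9.
Surplus = €53.3 − €36.9 = €16.4.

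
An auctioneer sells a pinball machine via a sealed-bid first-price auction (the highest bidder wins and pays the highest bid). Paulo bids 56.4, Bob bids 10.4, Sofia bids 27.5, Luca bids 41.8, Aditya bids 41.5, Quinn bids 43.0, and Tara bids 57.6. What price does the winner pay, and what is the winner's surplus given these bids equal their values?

Sorted high to low: Tara 57.6, then Paulo 56.4, then Quinn 43.0, then Luca 41.8, then Aditya 41.5, then Sofia 27.5, then Bob 10.4.
Tara is the highest bidder, so Tara wins.
Under the first-price rule, the price is the highest bid: 57.6.
Surplus = 57.6 − 57.6 = 0.0.

The winner pays 57.6 for a surplus of 0.0.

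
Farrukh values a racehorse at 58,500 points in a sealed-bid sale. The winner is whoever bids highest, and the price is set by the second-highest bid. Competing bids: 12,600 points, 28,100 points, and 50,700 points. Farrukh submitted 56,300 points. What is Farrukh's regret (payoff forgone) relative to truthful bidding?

Regret: 0 points.

The highest competing bid is 50,700 points.
Bidding truthfully at 58,500 points: Farrukh has the top bid, wins, and pays the second-highest bid 50,700 points. Payoff = 58,500 points − 50,700 points = 7,800 points.
Bidding 56,300 points: Farrukh has the top bid, wins, and pays the second-highest bid 50,700 points. Payoff = 58,500 points − 50,700 points = 7,800 points.
Regret = truthful payoff − actual payoff = 7,800 points − 7,800 points = 0 points.
The bid only affects whether you win, not the price — here both bids land on the same side of the top rival bid, so the deviation is payoff-neutral.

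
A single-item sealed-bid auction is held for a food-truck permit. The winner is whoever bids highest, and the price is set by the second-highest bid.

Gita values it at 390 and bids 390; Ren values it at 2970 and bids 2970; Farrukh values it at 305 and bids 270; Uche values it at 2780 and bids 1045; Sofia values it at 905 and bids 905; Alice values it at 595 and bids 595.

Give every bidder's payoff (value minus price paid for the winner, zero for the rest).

Bids in descending order: Ren 2970 > Uche 1045 > Sofia 905 > Alice 595 > Gita 390 > Farrukh 270.
Ren has the top bid and wins; the price is the second-highest bid, 1045.
Ren's payoff = 2970 − 1045 = 1925. All other bidders lose, so their payoff is 0.

Gita 0, Ren 1925, Farrukh 0, Uche 0, Sofia 0, Alice 0.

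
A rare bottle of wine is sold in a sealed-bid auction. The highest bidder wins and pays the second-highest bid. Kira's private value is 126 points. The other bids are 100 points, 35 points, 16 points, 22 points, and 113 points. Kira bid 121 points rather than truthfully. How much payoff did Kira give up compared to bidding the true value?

The highest competing bid is 113 points.
Bidding truthfully at 126 points: Kira has the top bid, wins, and pays the second-highest bid 113 points. Payoff = 126 points − 113 points = 13 points.
Bidding 121 points: Kira has the top bid, wins, and pays the second-highest bid 113 points. Payoff = 126 points − 113 points = 13 points.
Regret = truthful payoff − actual payoff = 13 points − 13 points = 0 points.

0 points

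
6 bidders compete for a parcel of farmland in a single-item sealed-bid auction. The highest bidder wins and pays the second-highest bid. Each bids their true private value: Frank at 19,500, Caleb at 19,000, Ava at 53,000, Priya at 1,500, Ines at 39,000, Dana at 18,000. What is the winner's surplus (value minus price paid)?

14,000

Ranking the bids: Ava 53,000 > Ines 39,000 > Frank 19,500 > Caleb 19,000 > Dana 18,000 > Priya 1,500.
Ava wins with the top bid and pays the second-highest, 39,000.
Surplus = 53,000 − 39,000 = 14,000.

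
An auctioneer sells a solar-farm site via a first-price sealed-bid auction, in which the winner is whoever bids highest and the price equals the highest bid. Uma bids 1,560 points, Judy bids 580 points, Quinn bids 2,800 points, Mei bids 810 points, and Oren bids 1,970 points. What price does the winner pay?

Bids in descending order: Quinn 2,800 points > Oren 1,970 points > Uma 1,560 points > Mei 810 points > Judy 580 points.
Quinn is the highest bidder, so Quinn wins.
Under the first-price rule, the price is the highest bid: 2,800 points.

2,800 points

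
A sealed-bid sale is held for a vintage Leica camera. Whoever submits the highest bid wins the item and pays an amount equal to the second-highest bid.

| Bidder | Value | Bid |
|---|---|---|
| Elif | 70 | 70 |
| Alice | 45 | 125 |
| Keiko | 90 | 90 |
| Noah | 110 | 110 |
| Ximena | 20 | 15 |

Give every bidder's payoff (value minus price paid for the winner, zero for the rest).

Ordered from highest: Alice 125; Noah 110; Keiko 90; Elif 70; Ximena 15.
Alice has the top bid and wins; the price is the second-highest bid, 110.
Alice's payoff = 45 − 110 = -65. All other bidders lose, so their payoff is 0.

Payoffs: Elif 0, Alice -65, Keiko 0, Noah 0, Ximena 0.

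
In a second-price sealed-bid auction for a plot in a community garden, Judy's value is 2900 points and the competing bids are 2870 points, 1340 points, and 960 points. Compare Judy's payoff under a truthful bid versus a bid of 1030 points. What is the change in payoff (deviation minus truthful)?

The highest competing bid is 2870 points.
Bidding truthfully at 2900 points: Judy has the top bid, wins, and pays the second-highest bid 2870 points. Payoff = 2900 points − 2870 points = 30 points.
Bidding 1030 points: the top bid is 2870 points (a rival), so Judy loses. Payoff = 0 points.
Change = 0 points − 30 points = -30 points.

-30 points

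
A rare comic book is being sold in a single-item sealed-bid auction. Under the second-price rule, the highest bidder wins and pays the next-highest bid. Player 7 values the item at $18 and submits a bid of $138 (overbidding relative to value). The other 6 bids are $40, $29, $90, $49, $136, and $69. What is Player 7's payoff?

Highest competing bid: $136.
Player 7's bid $138 is the highest overall, so Player 7 wins and pays the second-highest bid, $136.
Payoff = value − price = $18 − $136 = -$118.

Payoff = -$118.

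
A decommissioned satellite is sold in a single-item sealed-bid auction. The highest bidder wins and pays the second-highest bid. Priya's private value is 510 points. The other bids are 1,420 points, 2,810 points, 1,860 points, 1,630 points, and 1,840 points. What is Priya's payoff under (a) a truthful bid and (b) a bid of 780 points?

Truthful: 0 points; alternative: 0 points.

The highest competing bid is 2,810 points.
Bidding truthfully at 510 points: the top bid is 2,810 points (a rival), so Priya loses. Payoff = 0 points.
Bidding 780 points: the top bid is 2,810 points (a rival), so Priya loses. Payoff = 0 points.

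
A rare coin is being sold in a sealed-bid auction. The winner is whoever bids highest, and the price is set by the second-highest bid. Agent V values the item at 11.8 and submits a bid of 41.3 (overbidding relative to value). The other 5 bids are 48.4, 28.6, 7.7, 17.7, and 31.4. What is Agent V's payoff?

Payoff = 0.0.

Highest competing bid: 48.4.
Agent V's bid 41.3 is not the highest, so Agent V loses, pays nothing, and earns zero payoff.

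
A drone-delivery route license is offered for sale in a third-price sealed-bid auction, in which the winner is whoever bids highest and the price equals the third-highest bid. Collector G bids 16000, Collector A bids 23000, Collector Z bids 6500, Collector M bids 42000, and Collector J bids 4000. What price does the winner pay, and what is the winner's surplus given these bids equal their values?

The winner pays 16000 for a surplus of 26000.

Ranking the bids: Collector M 42000; Collector A 23000; Collector G 16000; Collector Z 6500; Collector J 4000.
Collector M is the highest bidder, so Collector M wins.
Under the third-price rule, the price is the third-highest bid: 16000.
Surplus = 42000 − 16000 = 26000.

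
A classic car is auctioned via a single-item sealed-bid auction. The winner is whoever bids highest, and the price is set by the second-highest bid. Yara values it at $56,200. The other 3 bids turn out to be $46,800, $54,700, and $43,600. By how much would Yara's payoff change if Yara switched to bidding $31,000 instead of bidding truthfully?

The highest competing bid is $54,700.
Bidding truthfully at $56,200: Yara has the top bid, wins, and pays the second-highest bid $54,700. Payoff = $56,200 − $54,700 = $1,500.
Bidding $31,000: the top bid is $54,700 (a rival), so Yara loses. Payoff = $0.
Change = $0 − $1,500 = -$1,500.

Payoff change: -$1,500.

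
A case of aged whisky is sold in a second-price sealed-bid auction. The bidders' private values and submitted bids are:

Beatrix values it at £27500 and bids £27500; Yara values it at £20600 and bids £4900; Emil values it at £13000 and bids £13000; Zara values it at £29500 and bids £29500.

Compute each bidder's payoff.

Sorted high to low: Zara £29500 > Beatrix £27500 > Emil £13000 > Yara £4900.
Zara has the top bid and wins; the price is the second-highest bid, £27500.
Zara's payoff = £29500 − £27500 = £2000. All other bidders lose, so their payoff is 0.

Beatrix £0, Yara £0, Emil £0, Zara £2000.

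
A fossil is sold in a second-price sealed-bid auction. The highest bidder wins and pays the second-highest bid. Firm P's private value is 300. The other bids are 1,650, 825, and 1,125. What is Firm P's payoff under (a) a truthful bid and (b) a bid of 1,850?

Truthful: 0; alternative: -1,350.

The highest competing bid is 1,650.
Bidding truthfully at 300: the top bid is 1,650 (a rival), so Firm P loses. Payoff = 0.
Bidding 1,850: Firm P has the top bid, wins, and pays the second-highest bid 1,650. Payoff = 300 − 1,650 = -1,350.
This is the dominant-strategy logic: truthful bidding weakly beats any alternative.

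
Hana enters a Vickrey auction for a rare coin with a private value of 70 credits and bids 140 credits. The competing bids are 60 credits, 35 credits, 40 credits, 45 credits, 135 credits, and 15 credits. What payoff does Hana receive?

Highest competing bid: 135 credits.
Hana's bid 140 credits is the highest overall, so Hana wins and pays the second-highest bid, 135 credits.
Payoff = value − price = 70 credits − 135 credits = -65 credits.
Overbidding won the item at a price above value — truthful bidding would have avoided this loss.

-65 credits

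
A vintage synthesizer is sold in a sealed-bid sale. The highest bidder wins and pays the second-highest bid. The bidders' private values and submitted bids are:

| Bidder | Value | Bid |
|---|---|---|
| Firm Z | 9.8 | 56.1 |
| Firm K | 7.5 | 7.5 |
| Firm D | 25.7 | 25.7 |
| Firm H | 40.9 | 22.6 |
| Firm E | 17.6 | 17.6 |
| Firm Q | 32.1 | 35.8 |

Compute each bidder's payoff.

Bids in descending order: Firm Z 56.1; Firm Q 35.8; Firm D 25.7; Firm H 22.6; Firm E 17.6; Firm K 7.5.
Firm Z has the top bid and wins; the price is the second-highest bid, 35.8.
Firm Z's payoff = 9.8 − 35.8 = -26.0. All other bidders lose, so their payoff is 0.

Firm Z -26.0, Firm K 0.0, Firm D 0.0, Firm H 0.0, Firm E 0.0, Firm Q 0.0.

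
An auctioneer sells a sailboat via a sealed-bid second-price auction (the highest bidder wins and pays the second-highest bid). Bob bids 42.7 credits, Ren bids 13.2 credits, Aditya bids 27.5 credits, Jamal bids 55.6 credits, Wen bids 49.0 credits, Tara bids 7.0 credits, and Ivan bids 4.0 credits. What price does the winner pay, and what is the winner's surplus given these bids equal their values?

Bids in descending order: Jamal 55.6 credits, then Wen 49.0 credits, then Bob 42.7 credits, then Aditya 27.5 credits, then Ren 13.2 credits, then Tara 7.0 credits, then Ivan 4.0 credits.
Jamal is the highest bidder, so Jamal wins.
Under the second-price rule, the price is the second-highest bid: 49.0 credits.
Surplus = 55.6 credits − 49.0 credits = 6.6 credits.

Price 49.0 credits; surplus 6.6 credits.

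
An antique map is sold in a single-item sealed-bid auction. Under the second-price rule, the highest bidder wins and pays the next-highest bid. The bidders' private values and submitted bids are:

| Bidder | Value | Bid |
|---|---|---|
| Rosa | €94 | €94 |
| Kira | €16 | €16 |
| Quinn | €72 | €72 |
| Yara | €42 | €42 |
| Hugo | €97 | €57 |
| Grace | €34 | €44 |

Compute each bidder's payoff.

Bids in descending order: Rosa €94 > Quinn €72 > Hugo €57 > Grace €44 > Yara €42 > Kira €16.
Rosa has the top bid and wins; the price is the second-highest bid, €72.
Rosa's payoff = €94 − €72 = €22. All other bidders lose, so their payoff is 0.

Payoffs: Rosa €22, Kira €0, Quinn €0, Yara €0, Hugo €0, Grace €0.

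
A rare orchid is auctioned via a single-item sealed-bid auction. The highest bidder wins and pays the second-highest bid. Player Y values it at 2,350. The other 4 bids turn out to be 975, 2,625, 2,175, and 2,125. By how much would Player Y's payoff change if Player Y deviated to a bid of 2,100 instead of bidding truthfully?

0

The highest competing bid is 2,625.
Bidding truthfully at 2,350: the top bid is 2,625 (a rival), so Player Y loses. Payoff = 0.
Bidding 2,100: the top bid is 2,625 (a rival), so Player Y loses. Payoff = 0.
Change = 0 − 0 = 0.
The bid only affects whether you win, not the price — here both bids land on the same side of the top rival bid, so the deviation is payoff-neutral.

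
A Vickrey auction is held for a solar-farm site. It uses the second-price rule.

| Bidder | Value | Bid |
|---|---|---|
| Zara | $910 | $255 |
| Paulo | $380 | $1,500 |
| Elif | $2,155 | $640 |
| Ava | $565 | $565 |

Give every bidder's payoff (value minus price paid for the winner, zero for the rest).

Sorted high to low: Paulo $1,500 > Elif $640 > Ava $565 > Zara $255.
Paulo has the top bid and wins; the price is the second-highest bid, $640.
Paulo's payoff = $380 − $640 = -$260. All other bidders lose, so their payoff is 0.

Payoffs: Zara $0, Paulo -$260, Elif $0, Ava $0.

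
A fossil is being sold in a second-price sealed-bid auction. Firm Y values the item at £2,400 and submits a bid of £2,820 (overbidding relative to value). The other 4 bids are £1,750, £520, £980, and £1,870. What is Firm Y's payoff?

Highest competing bid: £1,870.
Firm Y's bid £2,820 is the highest overall, so Firm Y wins and pays the second-highest bid, £1,870.
Payoff = value − price = £2,400 − £1,870 = £530.

Firm Y's payoff: £530.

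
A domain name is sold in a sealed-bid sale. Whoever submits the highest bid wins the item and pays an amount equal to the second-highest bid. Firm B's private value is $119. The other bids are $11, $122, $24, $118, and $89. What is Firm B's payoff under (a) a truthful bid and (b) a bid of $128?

The highest competing bid is $122.
Bidding truthfully at $119: the top bid is $122 (a rival), so Firm B loses. Payoff = $0.
Bidding $128: Firm B has the top bid, wins, and pays the second-highest bid $122. Payoff = $119 − $122 = -$3.

Truthful: $0; alternative: -$3.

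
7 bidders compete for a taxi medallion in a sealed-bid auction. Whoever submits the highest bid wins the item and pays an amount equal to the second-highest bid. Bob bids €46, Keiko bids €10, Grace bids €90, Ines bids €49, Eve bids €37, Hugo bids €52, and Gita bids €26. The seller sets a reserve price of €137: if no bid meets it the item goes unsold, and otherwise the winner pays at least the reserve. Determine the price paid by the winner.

Ranking the bids: Grace €90; Hugo €52; Ines €49; Bob €46; Eve €37; Gita €26; Keiko €10.
The top bid €90 is below the reserve €137, so the item goes unsold and nothing is paid.

unsold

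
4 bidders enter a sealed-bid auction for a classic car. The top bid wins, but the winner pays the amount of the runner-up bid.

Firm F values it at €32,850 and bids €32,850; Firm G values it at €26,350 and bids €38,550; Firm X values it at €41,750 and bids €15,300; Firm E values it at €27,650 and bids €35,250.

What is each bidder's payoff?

Payoffs: Firm F €0, Firm G -€8,900, Firm X €0, Firm E €0.

Ranking the bids: Firm G €38,550; Firm E €35,250; Firm F €32,850; Firm X €15,300.
Firm G has the top bid and wins; the price is the second-highest bid, €35,250.
Firm G's payoff = €26,350 − €35,250 = -€8,900. All other bidders lose, so their payoff is 0.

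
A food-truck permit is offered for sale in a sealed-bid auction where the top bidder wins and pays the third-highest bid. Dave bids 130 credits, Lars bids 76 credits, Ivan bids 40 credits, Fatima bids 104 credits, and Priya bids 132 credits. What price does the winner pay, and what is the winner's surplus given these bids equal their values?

The winner pays 104 credits for a surplus of 28 credits.

Ranking the bids: Priya 132 credits, then Dave 130 credits, then Fatima 104 credits, then Lars 76 credits, then Ivan 40 credits.
Priya is the highest bidder, so Priya wins.
Under the third-price rule, the price is the third-highest bid: 104 credits.
Surplus = 132 credits − 104 credits = 28 credits.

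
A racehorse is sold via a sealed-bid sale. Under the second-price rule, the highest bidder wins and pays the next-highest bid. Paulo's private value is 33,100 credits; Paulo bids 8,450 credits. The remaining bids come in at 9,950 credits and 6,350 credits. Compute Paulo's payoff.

Highest competing bid: 9,950 credits.
Paulo's bid 8,450 credits is not the highest, so Paulo loses, pays nothing, and earns zero payoff.

0 credits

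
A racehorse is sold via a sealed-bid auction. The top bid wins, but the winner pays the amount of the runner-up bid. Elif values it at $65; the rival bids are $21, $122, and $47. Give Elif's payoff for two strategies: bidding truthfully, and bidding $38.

(a) $0  (b) $0

The highest competing bid is $122.
Bidding truthfully at $65: the top bid is $122 (a rival), so Elif loses. Payoff = $0.
Bidding $38: the top bid is $122 (a rival), so Elif loses. Payoff = $0.
The bid only affects whether you win, not the price — here both bids land on the same side of the top rival bid, so the deviation is payoff-neutral.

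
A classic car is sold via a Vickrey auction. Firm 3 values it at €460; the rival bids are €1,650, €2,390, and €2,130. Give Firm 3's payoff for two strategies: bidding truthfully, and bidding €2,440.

Truthful: €0; alternative: -€1,930.

The highest competing bid is €2,390.
Bidding truthfully at €460: the top bid is €2,390 (a rival), so Firm 3 loses. Payoff = €0.
Bidding €2,440: Firm 3 has the top bid, wins, and pays the second-highest bid €2,390. Payoff = €460 − €2,390 = -€1,930.
This is the dominant-strategy logic: truthful bidding weakly beats any alternative.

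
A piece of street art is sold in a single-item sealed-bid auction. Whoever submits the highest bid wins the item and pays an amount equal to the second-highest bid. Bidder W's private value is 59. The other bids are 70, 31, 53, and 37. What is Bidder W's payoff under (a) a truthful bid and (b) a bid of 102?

The highest competing bid is 70.
Bidding truthfully at 59: the top bid is 70 (a rival), so Bidder W loses. Payoff = 0.
Bidding 102: Bidder W has the top bid, wins, and pays the second-highest bid 70. Payoff = 59 − 70 = -11.
This is the dominant-strategy logic: truthful bidding weakly beats any alternative.

Truthful: 0; alternative: -11.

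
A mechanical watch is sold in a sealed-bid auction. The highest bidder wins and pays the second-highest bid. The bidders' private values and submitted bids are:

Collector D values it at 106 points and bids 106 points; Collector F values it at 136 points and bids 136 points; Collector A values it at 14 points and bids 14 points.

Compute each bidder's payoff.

Bids in descending order: Collector F 136 points, then Collector D 106 points, then Collector A 14 points.
Collector F has the top bid and wins; the price is the second-highest bid, 106 points.
Collector F's payoff = 136 points − 106 points = 30 points. All other bidders lose, so their payoff is 0.

Payoffs: Collector D 0 points, Collector F 30 points, Collector A 0 points.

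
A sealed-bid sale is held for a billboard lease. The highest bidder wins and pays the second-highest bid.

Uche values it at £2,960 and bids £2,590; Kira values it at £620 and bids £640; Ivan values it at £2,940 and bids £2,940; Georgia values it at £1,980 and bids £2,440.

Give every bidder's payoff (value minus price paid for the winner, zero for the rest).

Uche £0, Kira £0, Ivan £350, Georgia £0.

Ordered from highest: Ivan £2,940 > Uche £2,590 > Georgia £2,440 > Kira £640.
Ivan has the top bid and wins; the price is the second-highest bid, £2,590.
Ivan's payoff = £2,940 − £2,590 = £350. All other bidders lose, so their payoff is 0.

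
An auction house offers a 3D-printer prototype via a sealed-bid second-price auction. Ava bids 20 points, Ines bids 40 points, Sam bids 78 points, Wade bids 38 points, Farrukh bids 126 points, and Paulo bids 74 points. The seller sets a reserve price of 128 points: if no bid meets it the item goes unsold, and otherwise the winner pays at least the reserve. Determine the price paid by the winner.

Ordered from highest: Farrukh 126 points; Sam 78 points; Paulo 74 points; Ines 40 points; Wade 38 points; Ava 20 points.
The top bid 126 points is below the reserve 128 points, so the item goes unsold and nothing is paid.

unsold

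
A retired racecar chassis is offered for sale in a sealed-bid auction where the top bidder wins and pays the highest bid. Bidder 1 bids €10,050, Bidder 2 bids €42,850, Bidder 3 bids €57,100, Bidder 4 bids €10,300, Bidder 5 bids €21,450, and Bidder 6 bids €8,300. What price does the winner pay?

Price paid: €57,100.

Ranking the bids: Bidder 3 €57,100 > Bidder 2 €42,850 > Bidder 5 €21,450 > Bidder 4 €10,300 > Bidder 1 €10,050 > Bidder 6 €8,300.
Bidder 3 is the highest bidder, so Bidder 3 wins.
Under the first-price rule, the price is the highest bid: €57,100.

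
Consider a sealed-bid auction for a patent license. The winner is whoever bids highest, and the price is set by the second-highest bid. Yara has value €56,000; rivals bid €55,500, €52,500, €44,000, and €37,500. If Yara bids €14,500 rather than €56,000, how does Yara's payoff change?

Change in payoff: -€500.

The highest competing bid is €55,500.
Bidding truthfully at €56,000: Yara has the top bid, wins, and pays the second-highest bid €55,500. Payoff = €56,000 − €55,500 = €500.
Bidding €14,500: the top bid is €55,500 (a rival), so Yara loses. Payoff = €0.
Change = €0 − €500 = -€500.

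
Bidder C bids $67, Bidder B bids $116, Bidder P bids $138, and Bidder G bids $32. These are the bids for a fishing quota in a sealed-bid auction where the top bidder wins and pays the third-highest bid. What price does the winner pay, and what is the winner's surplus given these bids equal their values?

Bids in descending order: Bidder P $138 > Bidder B $116 > Bidder C $67 > Bidder G $32.
Bidder P is the highest bidder, so Bidder P wins.
Under the third-price rule, the price is the third-highest bid: $67.
Surplus = $138 − $67 = $71.

Price $67; surplus $71.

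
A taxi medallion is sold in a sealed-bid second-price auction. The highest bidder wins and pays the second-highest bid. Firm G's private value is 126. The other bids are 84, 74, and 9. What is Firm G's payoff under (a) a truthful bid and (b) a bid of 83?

(a) 42  (b) 0

The highest competing bid is 84.
Bidding truthfully at 126: Firm G has the top bid, wins, and pays the second-highest bid 84. Payoff = 126 − 84 = 42.
Bidding 83: the top bid is 84 (a rival), so Firm G loses. Payoff = 0.
Deviating from a truthful bid can only lose payoff in a second-price auction — never gain.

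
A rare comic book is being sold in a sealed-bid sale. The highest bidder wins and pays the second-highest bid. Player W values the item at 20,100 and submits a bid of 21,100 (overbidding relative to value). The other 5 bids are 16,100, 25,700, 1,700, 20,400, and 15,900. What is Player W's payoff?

Payoff = 0.

Highest competing bid: 25,700.
Player W's bid 21,100 is not the highest, so Player W loses, pays nothing, and earns zero payoff.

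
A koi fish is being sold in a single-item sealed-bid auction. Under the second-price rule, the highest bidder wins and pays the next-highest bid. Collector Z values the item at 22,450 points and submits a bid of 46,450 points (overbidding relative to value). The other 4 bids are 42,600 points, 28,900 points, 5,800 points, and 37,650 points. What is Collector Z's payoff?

Highest competing bid: 42,600 points.
Collector Z's bid 46,450 points is the highest overall, so Collector Z wins and pays the second-highest bid, 42,600 points.
Payoff = value − price = 22,450 points − 42,600 points = -20,150 points.
Overbidding won the item at a price above value — truthful bidding would have avoided this loss.

Payoff = -20,150 points.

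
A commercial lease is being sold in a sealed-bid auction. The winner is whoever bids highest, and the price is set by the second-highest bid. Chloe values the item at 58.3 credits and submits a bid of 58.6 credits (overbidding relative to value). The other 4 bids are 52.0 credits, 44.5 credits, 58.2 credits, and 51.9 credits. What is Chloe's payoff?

0.1 credits

Highest competing bid: 58.2 credits.
Chloe's bid 58.6 credits is the highest overall, so Chloe wins and pays the second-highest bid, 58.2 credits.
Payoff = value − price = 58.3 credits − 58.2 credits = 0.1 credits.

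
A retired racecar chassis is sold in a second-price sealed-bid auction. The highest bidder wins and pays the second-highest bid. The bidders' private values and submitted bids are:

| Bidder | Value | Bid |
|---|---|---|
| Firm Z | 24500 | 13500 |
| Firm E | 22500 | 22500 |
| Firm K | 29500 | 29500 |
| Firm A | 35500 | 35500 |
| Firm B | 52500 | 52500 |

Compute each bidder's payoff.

Bids in descending order: Firm B 52500; Firm A 35500; Firm K 29500; Firm E 22500; Firm Z 13500.
Firm B has the top bid and wins; the price is the second-highest bid, 35500.
Firm B's payoff = 52500 − 35500 = 17000. All other bidders lose, so their payoff is 0.

Firm Z 0, Firm E 0, Firm K 0, Firm A 0, Firm B 17000.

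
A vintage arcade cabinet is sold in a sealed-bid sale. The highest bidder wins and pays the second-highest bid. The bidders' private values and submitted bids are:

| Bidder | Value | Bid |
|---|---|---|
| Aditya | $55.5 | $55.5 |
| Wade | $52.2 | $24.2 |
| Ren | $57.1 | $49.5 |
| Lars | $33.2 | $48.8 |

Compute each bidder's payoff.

Bids in descending order: Aditya $55.5, then Ren $49.5, then Lars $48.8, then Wade $24.2.
Aditya has the top bid and wins; the price is the second-highest bid, $49.5.
Aditya's payoff = $55.5 − $49.5 = $6.0. All other bidders lose, so their payoff is 0.

Payoffs: Aditya $6.0, Wade $0.0, Ren $0.0, Lars $0.0.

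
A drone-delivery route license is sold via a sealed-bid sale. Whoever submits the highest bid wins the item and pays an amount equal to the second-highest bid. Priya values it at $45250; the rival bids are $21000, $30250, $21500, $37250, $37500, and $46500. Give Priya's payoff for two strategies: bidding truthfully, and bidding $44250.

(a) $0  (b) $0

The highest competing bid is $46500.
Bidding truthfully at $45250: the top bid is $46500 (a rival), so Priya loses. Payoff = $0.
Bidding $44250: the top bid is $46500 (a rival), so Priya loses. Payoff = $0.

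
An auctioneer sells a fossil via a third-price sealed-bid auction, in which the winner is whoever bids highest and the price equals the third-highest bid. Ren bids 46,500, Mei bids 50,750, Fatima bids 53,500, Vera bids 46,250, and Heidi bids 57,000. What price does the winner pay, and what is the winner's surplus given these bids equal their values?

Sorted high to low: Heidi 57,000 > Fatima 53,500 > Mei 50,750 > Ren 46,500 > Vera 46,250.
Heidi is the highest bidder, so Heidi wins.
Under the third-price rule, the price is the third-highest bid: 50,750.
Surplus = 57,000 − 50,750 = 6,250.

Price 50,750; surplus 6,250.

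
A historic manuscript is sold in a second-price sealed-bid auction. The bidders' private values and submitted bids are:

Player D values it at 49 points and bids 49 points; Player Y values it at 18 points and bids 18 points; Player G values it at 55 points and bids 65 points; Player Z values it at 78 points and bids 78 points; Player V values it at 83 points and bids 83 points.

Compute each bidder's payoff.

Payoffs: Player D 0 points, Player Y 0 points, Player G 0 points, Player Z 0 points, Player V 5 points.

Ordered from highest: Player V 83 points, then Player Z 78 points, then Player G 65 points, then Player D 49 points, then Player Y 18 points.
Player V has the top bid and wins; the price is the second-highest bid, 78 points.
Player V's payoff = 83 points − 78 points = 5 points. All other bidders lose, so their payoff is 0.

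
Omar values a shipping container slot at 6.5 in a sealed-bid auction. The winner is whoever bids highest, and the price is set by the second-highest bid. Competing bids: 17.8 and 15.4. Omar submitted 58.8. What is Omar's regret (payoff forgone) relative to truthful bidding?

The highest competing bid is 17.8.
Bidding truthfully at 6.5: the top bid is 17.8 (a rival), so Omar loses. Payoff = 0.0.
Bidding 58.8: Omar has the top bid, wins, and pays the second-highest bid 17.8. Payoff = 6.5 − 17.8 = -11.3.
Regret = truthful payoff − actual payoff = 0.0 − -11.3 = 11.3.

11.3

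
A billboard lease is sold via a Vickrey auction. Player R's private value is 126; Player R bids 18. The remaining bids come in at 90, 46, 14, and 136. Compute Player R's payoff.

Highest competing bid: 136.
Player R's bid 18 is not the highest, so Player R loses, pays nothing, and earns zero payoff.

Player R's payoff: 0.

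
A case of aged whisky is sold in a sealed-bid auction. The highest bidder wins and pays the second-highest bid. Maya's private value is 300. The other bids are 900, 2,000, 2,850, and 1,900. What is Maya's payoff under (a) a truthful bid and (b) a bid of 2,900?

(a) 0  (b) -2,550

The highest competing bid is 2,850.
Bidding truthfully at 300: the top bid is 2,850 (a rival), so Maya loses. Payoff = 0.
Bidding 2,900: Maya has the top bid, wins, and pays the second-highest bid 2,850. Payoff = 300 − 2,850 = -2,550.
This is the dominant-strategy logic: truthful bidding weakly beats any alternative.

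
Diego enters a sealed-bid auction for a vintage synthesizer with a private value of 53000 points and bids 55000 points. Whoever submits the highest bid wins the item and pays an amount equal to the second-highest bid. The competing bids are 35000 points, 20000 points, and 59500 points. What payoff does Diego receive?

Highest competing bid: 59500 points.
Diego's bid 55000 points is not the highest, so Diego loses, pays nothing, and earns zero payoff.

0 points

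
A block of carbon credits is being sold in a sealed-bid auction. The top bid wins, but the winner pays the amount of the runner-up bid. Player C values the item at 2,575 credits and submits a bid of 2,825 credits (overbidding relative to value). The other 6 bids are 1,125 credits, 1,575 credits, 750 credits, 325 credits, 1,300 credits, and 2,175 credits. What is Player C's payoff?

Player C's payoff: 400 credits.

Highest competing bid: 2,175 credits.
Player C's bid 2,825 credits is the highest overall, so Player C wins and pays the second-highest bid, 2,175 credits.
Payoff = value − price = 2,575 credits − 2,175 credits = 400 credits.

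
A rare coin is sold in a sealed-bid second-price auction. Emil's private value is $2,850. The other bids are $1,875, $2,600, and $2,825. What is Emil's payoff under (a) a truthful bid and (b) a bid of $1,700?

The highest competing bid is $2,825.
Bidding truthfully at $2,850: Emil has the top bid, wins, and pays the second-highest bid $2,825. Payoff = $2,850 − $2,825 = $25.
Bidding $1,700: the top bid is $2,825 (a rival), so Emil loses. Payoff = $0.

(a) $25  (b) $0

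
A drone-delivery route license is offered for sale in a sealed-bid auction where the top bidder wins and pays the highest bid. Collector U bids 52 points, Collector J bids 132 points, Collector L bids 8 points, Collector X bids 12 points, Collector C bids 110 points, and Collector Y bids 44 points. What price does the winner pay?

Price paid: 132 points.

Sorted high to low: Collector J 132 points, then Collector C 110 points, then Collector U 52 points, then Collector Y 44 points, then Collector X 12 points, then Collector L 8 points.
Collector J is the highest bidder, so Collector J wins.
Under the first-price rule, the price is the highest bid: 132 points.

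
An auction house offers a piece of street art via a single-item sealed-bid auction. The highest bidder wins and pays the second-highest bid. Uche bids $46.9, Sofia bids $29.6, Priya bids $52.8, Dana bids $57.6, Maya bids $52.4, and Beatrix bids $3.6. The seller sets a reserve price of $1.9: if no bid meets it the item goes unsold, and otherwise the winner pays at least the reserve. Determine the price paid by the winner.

Price paid: $52.8.

Ranking the bids: Dana $57.6, then Priya $52.8, then Maya $52.4, then Uche $46.9, then Sofia $29.6, then Beatrix $3.6.
Dana has the highest bid, so Dana wins.
The second-highest bid is $52.8, which exceeds the reserve, so that sets the price.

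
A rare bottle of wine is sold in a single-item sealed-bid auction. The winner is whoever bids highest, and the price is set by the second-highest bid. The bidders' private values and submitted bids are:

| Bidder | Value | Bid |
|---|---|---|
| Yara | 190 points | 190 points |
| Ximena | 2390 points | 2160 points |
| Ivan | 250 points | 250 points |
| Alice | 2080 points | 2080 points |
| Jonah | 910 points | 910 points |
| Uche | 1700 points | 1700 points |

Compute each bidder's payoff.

Sorted high to low: Ximena 2160 points, then Alice 2080 points, then Uche 1700 points, then Jonah 910 points, then Ivan 250 points, then Yara 190 points.
Ximena has the top bid and wins; the price is the second-highest bid, 2080 points.
Ximena's payoff = 2390 points − 2080 points = 310 points. All other bidders lose, so their payoff is 0.

Yara 0 points, Ximena 310 points, Ivan 0 points, Alice 0 points, Jonah 0 points, Uche 0 points.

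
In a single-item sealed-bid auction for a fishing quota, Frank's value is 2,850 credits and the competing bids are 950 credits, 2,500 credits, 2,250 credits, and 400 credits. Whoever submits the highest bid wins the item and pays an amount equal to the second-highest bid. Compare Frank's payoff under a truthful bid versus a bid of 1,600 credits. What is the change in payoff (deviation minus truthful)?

The highest competing bid is 2,500 credits.
Bidding truthfully at 2,850 credits: Frank has the top bid, wins, and pays the second-highest bid 2,500 credits. Payoff = 2,850 credits − 2,500 credits = 350 credits.
Bidding 1,600 credits: the top bid is 2,500 credits (a rival), so Frank loses. Payoff = 0 credits.
Change = 0 credits − 350 credits = -350 credits.
Deviating from a truthful bid can only lose payoff in a second-price auction — never gain.

-350 credits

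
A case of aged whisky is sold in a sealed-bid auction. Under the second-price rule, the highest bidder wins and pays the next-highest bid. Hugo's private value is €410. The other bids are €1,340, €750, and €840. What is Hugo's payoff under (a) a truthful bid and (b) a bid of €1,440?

Truthful: €0; alternative: -€930.

The highest competing bid is €1,340.
Bidding truthfully at €410: the top bid is €1,340 (a rival), so Hugo loses. Payoff = €0.
Bidding €1,440: Hugo has the top bid, wins, and pays the second-highest bid €1,340. Payoff = €410 − €1,340 = -€930.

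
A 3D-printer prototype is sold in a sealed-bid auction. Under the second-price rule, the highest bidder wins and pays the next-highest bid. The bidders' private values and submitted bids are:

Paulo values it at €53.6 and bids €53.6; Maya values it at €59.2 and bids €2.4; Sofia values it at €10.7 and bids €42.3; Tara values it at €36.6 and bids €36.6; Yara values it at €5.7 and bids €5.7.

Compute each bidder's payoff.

Paulo €11.3, Maya €0.0, Sofia €0.0, Tara €0.0, Yara €0.0.

Bids in descending order: Paulo €53.6, then Sofia €42.3, then Tara €36.6, then Yara €5.7, then Maya €2.4.
Paulo has the top bid and wins; the price is the second-highest bid, €42.3.
Paulo's payoff = €53.6 − €42.3 = €11.3. All other bidders lose, so their payoff is 0.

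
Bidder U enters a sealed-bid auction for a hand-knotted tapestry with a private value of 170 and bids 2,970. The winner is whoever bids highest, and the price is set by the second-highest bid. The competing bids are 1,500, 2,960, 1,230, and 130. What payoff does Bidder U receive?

Highest competing bid: 2,960.
Bidder U's bid 2,970 is the highest overall, so Bidder U wins and pays the second-highest bid, 2,960.
Payoff = value − price = 170 − 2,960 = -2,790.

Payoff = -2,790.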